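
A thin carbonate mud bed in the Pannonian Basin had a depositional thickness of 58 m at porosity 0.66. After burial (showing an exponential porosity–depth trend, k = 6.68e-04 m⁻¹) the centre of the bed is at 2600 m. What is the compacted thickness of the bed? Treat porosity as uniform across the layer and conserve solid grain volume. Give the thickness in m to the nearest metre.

22 m

Working in km (1 km = 1000 m; k in km⁻¹ = k in m⁻¹ × 1000):
Porosity at 2.6 km: n = 0.66·exp(−0.668×2.6) = 0.1162
Solid-volume conservation: h(1−n) = h₀(1−n₀) ⇒ h = h₀·(1−n₀)/(1−n)
h = 0.058 × (1 − 0.66)/(1 − 0.1162) = 0.058 × 0.3847 = 0.0223 km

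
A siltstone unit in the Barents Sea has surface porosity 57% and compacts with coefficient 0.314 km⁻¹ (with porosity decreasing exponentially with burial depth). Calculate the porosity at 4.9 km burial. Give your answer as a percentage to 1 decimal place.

n = n₀·exp(−β·Z) = 0.57 × exp(−0.314 × 4.9) = 0.57 × exp(−1.539)
  = 0.57 × 0.2147 = 0.1224

12.2%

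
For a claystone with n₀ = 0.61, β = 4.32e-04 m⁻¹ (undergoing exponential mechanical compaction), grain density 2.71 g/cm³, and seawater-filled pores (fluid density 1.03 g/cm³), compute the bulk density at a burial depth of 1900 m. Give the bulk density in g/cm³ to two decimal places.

Working in km (1 km = 1000 m; β in km⁻¹ = β in m⁻¹ × 1000):
Porosity at depth: n = 0.61·exp(−0.432×1.9) = 0.61×0.4401 = 0.2684
Bulk density: ρ_b = (1−n)ρ_g + n·ρ_f = 0.7316×2.71 + 0.2684×1.03
       = 1.983 + 0.277 = 2.259 g/cm³

2.26 g/cm³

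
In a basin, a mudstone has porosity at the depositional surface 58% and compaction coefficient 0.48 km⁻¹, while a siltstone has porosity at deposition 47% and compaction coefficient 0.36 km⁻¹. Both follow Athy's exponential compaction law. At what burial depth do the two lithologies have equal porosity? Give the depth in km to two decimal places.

Set φ₀ₐ e^(−kₐz) = φ₀ᵦ e^(−kᵦz) ⇒ ln(φ₀ₐ/φ₀ᵦ) = (kₐ − kᵦ)·z
z = ln(0.58/0.47) / (0.48 − 0.36) = 0.2103 / 0.12 = 1.752 km

1.75 km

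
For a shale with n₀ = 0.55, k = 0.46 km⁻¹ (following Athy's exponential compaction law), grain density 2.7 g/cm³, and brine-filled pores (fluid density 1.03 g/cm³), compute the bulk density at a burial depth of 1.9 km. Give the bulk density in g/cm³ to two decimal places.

2.32 g/cm³

Porosity at depth: n = 0.55·exp(−0.46×1.9) = 0.55×0.4173 = 0.2295
Bulk density: ρ_b = (1−n)ρ_g + n·ρ_f = 0.7705×2.7 + 0.2295×1.03
       = 2.080 + 0.236 = 2.317 g/cm³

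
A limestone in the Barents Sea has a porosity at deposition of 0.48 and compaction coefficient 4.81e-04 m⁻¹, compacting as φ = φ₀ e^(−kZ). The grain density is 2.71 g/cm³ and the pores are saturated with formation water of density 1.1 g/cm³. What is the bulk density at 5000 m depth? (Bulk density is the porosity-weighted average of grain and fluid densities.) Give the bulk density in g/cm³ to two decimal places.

2.64 g/cm³

Working in km (1 km = 1000 m; k in km⁻¹ = k in m⁻¹ × 1000):
Porosity at depth: φ = 0.48·exp(−0.481×5) = 0.48×0.0903 = 0.0433
Bulk density: ρ_b = (1−φ)ρ_g + φ·ρ_f = 0.9567×2.71 + 0.0433×1.1
       = 2.593 + 0.048 = 2.640 g/cm³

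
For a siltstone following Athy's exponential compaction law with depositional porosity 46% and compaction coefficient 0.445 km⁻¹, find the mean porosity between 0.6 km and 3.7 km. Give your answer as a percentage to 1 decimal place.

⟨phi⟩ = (1/(z₂−z₁)) ∫ phi₀ e^(−βz) dz = phi₀·(e^(−β·z₁) − e^(−β·z₂)) / (β·(z₂−z₁))
e^(−0.445×0.6) = 0.7657; e^(−0.445×3.7) = 0.1927
⟨phi⟩ = 0.46 × (0.7657 − 0.1927) / (0.445 × 3.1) = 0.46 × 0.4153 = 0.1911

19.1%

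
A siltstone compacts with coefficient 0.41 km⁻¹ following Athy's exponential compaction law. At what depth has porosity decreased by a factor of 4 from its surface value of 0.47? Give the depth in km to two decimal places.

n/n₀ = 1/4 ⇒ exp(−c·z) = 1/4 ⇒ z = ln(4) / c
z = 1.3863 / 0.41 = 3.381 km

3.38 km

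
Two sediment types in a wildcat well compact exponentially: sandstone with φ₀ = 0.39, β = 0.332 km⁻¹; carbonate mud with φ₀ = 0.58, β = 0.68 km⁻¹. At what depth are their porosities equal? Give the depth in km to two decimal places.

1.14 km

Set φ₀ₐ e^(−βₐz) = φ₀ᵦ e^(−βᵦz) ⇒ ln(φ₀ₐ/φ₀ᵦ) = (βₐ − βᵦ)·z
z = ln(0.39/0.58) / (0.332 − 0.68) = -0.3969 / -0.348 = 1.140 km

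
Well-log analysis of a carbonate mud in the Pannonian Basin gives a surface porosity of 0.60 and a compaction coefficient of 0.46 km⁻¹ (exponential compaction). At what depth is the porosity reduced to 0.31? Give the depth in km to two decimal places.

Invert Athy's law: Z = ln(n₀/n) / c
Z = ln(0.6/0.31) / 0.46 = ln(1.935) / 0.46 = 0.6604 / 0.46 = 1.436 km

1.44 km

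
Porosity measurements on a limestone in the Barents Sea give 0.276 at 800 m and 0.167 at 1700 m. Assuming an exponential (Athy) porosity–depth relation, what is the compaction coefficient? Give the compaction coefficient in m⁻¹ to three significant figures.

Working in km (1 km = 1000 m; c in km⁻¹ = c in m⁻¹ × 1000):
Athy: n(z) = n₀ e^(−cz) ⇒ n₁/n₂ = e^{c(z₂−z₁)} ⇒ c = ln(n₁/n₂)/(z₂−z₁)
c = ln(0.276/0.167) / (1.7 − 0.8) = ln(1.653) / 0.9 = 0.5024 / 0.9 = 0.5582 km⁻¹

0.000558 m⁻¹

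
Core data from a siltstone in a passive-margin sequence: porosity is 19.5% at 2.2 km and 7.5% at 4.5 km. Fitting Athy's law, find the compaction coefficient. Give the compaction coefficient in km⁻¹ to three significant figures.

0.415 km⁻¹

Athy: n(z) = n₀ e^(−cz) ⇒ n₁/n₂ = e^{c(z₂−z₁)} ⇒ c = ln(n₁/n₂)/(z₂−z₁)
c = ln(0.195/0.075) / (4.5 − 2.2) = ln(2.6) / 2.3 = 0.9555 / 2.3 = 0.4154 km⁻¹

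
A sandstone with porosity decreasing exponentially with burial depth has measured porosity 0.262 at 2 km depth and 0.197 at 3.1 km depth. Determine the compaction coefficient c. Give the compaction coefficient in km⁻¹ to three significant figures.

0.259 km⁻¹

Athy: phi(z) = phi₀ e^(−cz) ⇒ phi₁/phi₂ = e^{c(z₂−z₁)} ⇒ c = ln(phi₁/phi₂)/(z₂−z₁)
c = ln(0.262/0.197) / (3.1 − 2) = ln(1.33) / 1.1 = 0.2851 / 1.1 = 0.2592 km⁻¹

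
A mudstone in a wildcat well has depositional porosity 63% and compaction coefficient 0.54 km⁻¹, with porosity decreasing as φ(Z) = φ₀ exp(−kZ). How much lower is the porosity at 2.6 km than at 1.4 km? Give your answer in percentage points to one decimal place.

φ(1.4) = 0.63·e^(−0.54×1.4) = 0.2958
φ(2.6) = 0.63·e^(−0.54×2.6) = 0.1547
Δφ = 0.2958 − 0.1547 = 0.1411

14.1 percentage points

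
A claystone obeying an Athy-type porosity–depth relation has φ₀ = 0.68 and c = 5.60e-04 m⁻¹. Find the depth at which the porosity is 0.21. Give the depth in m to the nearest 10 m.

2100 m

Working in km (1 km = 1000 m; c in km⁻¹ = c in m⁻¹ × 1000):
Invert Athy's law: Z = ln(φ₀/φ) / c
Z = ln(0.68/0.21) / 0.56 = ln(3.238) / 0.56 = 1.1750 / 0.56 = 2.098 km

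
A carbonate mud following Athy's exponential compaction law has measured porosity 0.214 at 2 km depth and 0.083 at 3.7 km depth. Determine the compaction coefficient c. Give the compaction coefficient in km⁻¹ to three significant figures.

Athy: phi(Z) = phi₀ e^(−cZ) ⇒ phi₁/phi₂ = e^{c(Z₂−Z₁)} ⇒ c = ln(phi₁/phi₂)/(Z₂−Z₁)
c = ln(0.214/0.083) / (3.7 − 2) = ln(2.578) / 1.7 = 0.9471 / 1.7 = 0.5571 km⁻¹

0.557 km⁻¹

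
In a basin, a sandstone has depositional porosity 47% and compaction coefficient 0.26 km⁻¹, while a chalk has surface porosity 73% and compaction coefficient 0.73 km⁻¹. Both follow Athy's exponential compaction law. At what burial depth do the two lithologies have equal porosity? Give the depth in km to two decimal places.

Set phi₀ₐ e^(−cₐZ) = phi₀ᵦ e^(−cᵦZ) ⇒ ln(phi₀ₐ/phi₀ᵦ) = (cₐ − cᵦ)·Z
Z = ln(0.47/0.73) / (0.26 − 0.73) = -0.4403 / -0.47 = 0.937 km

0.94 km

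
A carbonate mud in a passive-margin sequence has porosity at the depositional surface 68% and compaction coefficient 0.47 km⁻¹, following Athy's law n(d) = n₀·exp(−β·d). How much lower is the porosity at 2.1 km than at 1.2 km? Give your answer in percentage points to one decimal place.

13.3 percentage points

n(1.2) = 0.68·e^(−0.47×1.2) = 0.3869
n(2.1) = 0.68·e^(−0.47×2.1) = 0.2534
Δn = 0.3869 − 0.2534 = 0.1334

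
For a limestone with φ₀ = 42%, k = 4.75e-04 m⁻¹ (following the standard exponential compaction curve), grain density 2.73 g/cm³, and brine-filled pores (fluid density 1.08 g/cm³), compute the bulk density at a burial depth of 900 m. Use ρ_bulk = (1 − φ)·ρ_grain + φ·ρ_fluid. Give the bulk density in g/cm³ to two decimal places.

2.28 g/cm³

Working in km (1 km = 1000 m; k in km⁻¹ = k in m⁻¹ × 1000):
Porosity at depth: φ = 0.42·exp(−0.475×0.9) = 0.42×0.6521 = 0.2739
Bulk density: ρ_b = (1−φ)ρ_g + φ·ρ_f = 0.7261×2.73 + 0.2739×1.08
       = 1.982 + 0.296 = 2.278 g/cm³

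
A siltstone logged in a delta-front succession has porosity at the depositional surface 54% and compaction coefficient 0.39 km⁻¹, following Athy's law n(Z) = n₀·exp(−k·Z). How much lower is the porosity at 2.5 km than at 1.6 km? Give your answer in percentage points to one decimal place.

8.6 percentage points

n(1.6) = 0.54·e^(−0.39×1.6) = 0.2893
n(2.5) = 0.54·e^(−0.39×2.5) = 0.2037
Δn = 0.2893 − 0.2037 = 0.0856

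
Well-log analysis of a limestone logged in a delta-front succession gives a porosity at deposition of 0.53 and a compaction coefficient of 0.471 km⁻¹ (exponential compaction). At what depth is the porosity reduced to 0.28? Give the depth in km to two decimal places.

1.35 km

Invert Athy's law: Z = ln(φ₀/φ) / k
Z = ln(0.53/0.28) / 0.471 = ln(1.893) / 0.471 = 0.6381 / 0.471 = 1.355 km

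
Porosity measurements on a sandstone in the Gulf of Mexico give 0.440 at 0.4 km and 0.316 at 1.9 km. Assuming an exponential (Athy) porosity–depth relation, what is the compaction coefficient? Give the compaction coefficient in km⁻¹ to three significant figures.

0.221 km⁻¹

Athy: n(z) = n₀ e^(−kz) ⇒ n₁/n₂ = e^{k(z₂−z₁)} ⇒ k = ln(n₁/n₂)/(z₂−z₁)
k = ln(0.44/0.316) / (1.9 − 0.4) = ln(1.392) / 1.5 = 0.3310 / 1.5 = 0.2207 km⁻¹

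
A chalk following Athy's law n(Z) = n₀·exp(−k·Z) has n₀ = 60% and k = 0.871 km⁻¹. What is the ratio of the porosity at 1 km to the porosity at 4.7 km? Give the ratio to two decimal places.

25.10

n(Z₁)/n(Z₂) = e^(−k·Z₁)/e^(−k·Z₂) = e^{k(Z₂−Z₁)}
= exp(0.871 × 3.7) = exp(3.223) = 25.0958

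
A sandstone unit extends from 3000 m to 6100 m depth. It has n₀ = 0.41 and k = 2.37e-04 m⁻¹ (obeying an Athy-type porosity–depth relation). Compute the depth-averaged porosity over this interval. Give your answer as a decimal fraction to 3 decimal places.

Working in km (1 km = 1000 m; k in km⁻¹ = k in m⁻¹ × 1000):
⟨n⟩ = (1/(z₂−z₁)) ∫ n₀ e^(−kz) dz = n₀·(e^(−k·z₁) − e^(−k·z₂)) / (k·(z₂−z₁))
e^(−0.237×3) = 0.4912; e^(−0.237×6.1) = 0.2356
⟨n⟩ = 0.41 × (0.4912 − 0.2356) / (0.237 × 3.1) = 0.41 × 0.3479 = 0.1426

0.143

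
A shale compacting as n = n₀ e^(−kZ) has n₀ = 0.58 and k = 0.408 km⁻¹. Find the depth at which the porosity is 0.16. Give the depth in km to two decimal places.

Invert Athy's law: Z = ln(n₀/n) / k
Z = ln(0.58/0.16) / 0.408 = ln(3.625) / 0.408 = 1.2879 / 0.408 = 3.157 km

3.16 km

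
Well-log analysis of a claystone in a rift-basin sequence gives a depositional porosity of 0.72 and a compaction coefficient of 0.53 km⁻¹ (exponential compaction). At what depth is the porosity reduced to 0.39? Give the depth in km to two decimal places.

1.16 km

Invert Athy's law: z = ln(n₀/n) / β
z = ln(0.72/0.39) / 0.53 = ln(1.846) / 0.53 = 0.6131 / 0.53 = 1.157 km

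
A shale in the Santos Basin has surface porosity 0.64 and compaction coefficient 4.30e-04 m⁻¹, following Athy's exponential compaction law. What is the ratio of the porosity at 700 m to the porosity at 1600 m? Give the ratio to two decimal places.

1.47

Working in km (1 km = 1000 m; c in km⁻¹ = c in m⁻¹ × 1000):
φ(Z₁)/φ(Z₂) = e^(−c·Z₁)/e^(−c·Z₂) = e^{c(Z₂−Z₁)}
= exp(0.43 × 0.9) = exp(0.387) = 1.4726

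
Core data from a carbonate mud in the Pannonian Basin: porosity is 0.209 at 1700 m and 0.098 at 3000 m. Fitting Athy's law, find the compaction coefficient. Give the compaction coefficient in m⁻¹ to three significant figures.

Working in km (1 km = 1000 m; β in km⁻¹ = β in m⁻¹ × 1000):
Athy: n(z) = n₀ e^(−βz) ⇒ n₁/n₂ = e^{β(z₂−z₁)} ⇒ β = ln(n₁/n₂)/(z₂−z₁)
β = ln(0.209/0.098) / (3 − 1.7) = ln(2.133) / 1.3 = 0.7574 / 1.3 = 0.5826 km⁻¹

0.000583 m⁻¹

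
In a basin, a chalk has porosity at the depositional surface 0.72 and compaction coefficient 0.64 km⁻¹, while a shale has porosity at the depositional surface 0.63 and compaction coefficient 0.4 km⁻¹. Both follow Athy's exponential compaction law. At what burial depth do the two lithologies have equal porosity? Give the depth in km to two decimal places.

0.56 km

Set phi₀ₐ e^(−βₐz) = phi₀ᵦ e^(−βᵦz) ⇒ ln(phi₀ₐ/phi₀ᵦ) = (βₐ − βᵦ)·z
z = ln(0.72/0.63) / (0.64 − 0.4) = 0.1335 / 0.24 = 0.556 km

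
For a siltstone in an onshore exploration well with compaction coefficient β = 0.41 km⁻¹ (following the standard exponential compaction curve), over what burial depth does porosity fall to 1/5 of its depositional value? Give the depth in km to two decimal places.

3.93 km

φ/φ₀ = 1/5 ⇒ exp(−β·z) = 1/5 ⇒ z = ln(5) / β
z = 1.6094 / 0.41 = 3.925 km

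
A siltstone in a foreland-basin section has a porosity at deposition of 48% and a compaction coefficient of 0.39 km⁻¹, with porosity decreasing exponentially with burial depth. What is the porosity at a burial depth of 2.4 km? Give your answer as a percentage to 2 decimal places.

φ = φ₀·exp(−k·Z) = 0.48 × exp(−0.39 × 2.4) = 0.48 × exp(−0.936)
  = 0.48 × 0.3922 = 0.1883

18.83%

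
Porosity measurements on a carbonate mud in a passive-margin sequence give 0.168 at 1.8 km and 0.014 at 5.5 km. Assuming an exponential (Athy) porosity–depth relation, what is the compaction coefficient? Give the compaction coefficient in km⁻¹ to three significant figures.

Athy: n(d) = n₀ e^(−βd) ⇒ n₁/n₂ = e^{β(d₂−d₁)} ⇒ β = ln(n₁/n₂)/(d₂−d₁)
β = ln(0.168/0.014) / (5.5 − 1.8) = ln(12) / 3.7 = 2.4849 / 3.7 = 0.6716 km⁻¹

0.672 km⁻¹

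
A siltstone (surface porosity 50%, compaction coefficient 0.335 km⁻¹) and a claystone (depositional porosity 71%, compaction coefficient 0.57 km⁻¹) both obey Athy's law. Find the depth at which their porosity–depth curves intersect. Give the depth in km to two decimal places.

Set phi₀ₐ e^(−βₐz) = phi₀ᵦ e^(−βᵦz) ⇒ ln(phi₀ₐ/phi₀ᵦ) = (βₐ − βᵦ)·z
z = ln(0.5/0.71) / (0.335 − 0.57) = -0.3507 / -0.235 = 1.492 km

1.49 km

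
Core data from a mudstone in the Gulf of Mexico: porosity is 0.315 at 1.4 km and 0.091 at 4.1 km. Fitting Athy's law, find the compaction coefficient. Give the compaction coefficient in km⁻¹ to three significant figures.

0.460 km⁻¹

Athy: n(Z) = n₀ e^(−βZ) ⇒ n₁/n₂ = e^{β(Z₂−Z₁)} ⇒ β = ln(n₁/n₂)/(Z₂−Z₁)
β = ln(0.315/0.091) / (4.1 − 1.4) = ln(3.462) / 2.7 = 1.2417 / 2.7 = 0.4599 km⁻¹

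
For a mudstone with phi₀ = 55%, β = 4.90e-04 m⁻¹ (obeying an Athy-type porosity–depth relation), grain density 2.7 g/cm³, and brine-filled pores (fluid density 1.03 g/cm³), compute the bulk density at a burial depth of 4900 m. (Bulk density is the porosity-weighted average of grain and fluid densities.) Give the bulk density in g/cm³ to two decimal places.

Working in km (1 km = 1000 m; β in km⁻¹ = β in m⁻¹ × 1000):
Porosity at depth: phi = 0.55·exp(−0.49×4.9) = 0.55×0.0906 = 0.0498
Bulk density: ρ_b = (1−phi)ρ_g + phi·ρ_f = 0.9502×2.7 + 0.0498×1.03
       = 2.565 + 0.051 = 2.617 g/cm³

2.62 g/cm³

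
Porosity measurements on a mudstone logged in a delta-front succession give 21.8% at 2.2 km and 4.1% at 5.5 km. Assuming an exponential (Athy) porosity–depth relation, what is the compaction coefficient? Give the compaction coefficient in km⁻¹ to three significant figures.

0.506 km⁻¹

Athy: phi(Z) = phi₀ e^(−βZ) ⇒ phi₁/phi₂ = e^{β(Z₂−Z₁)} ⇒ β = ln(phi₁/phi₂)/(Z₂−Z₁)
β = ln(0.218/0.041) / (5.5 − 2.2) = ln(5.317) / 3.3 = 1.6709 / 3.3 = 0.5063 km⁻¹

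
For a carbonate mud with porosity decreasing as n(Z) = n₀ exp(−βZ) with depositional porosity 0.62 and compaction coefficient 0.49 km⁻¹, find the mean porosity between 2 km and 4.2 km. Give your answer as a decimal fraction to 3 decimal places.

0.142

⟨n⟩ = (1/(Z₂−Z₁)) ∫ n₀ e^(−βZ) dZ = n₀·(e^(−β·Z₁) − e^(−β·Z₂)) / (β·(Z₂−Z₁))
e^(−0.49×2) = 0.3753; e^(−0.49×4.2) = 0.1277
⟨n⟩ = 0.62 × (0.3753 − 0.1277) / (0.49 × 2.2) = 0.62 × 0.2297 = 0.1424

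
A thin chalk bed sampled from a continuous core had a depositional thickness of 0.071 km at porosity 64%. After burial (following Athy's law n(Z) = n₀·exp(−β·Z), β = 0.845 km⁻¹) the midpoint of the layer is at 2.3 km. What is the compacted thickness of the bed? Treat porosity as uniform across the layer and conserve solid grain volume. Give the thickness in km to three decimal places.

0.028 km

Porosity at 2.3 km: n = 0.64·exp(−0.845×2.3) = 0.0916
Solid-volume conservation: h(1−n) = h₀(1−n₀) ⇒ h = h₀·(1−n₀)/(1−n)
h = 0.071 × (1 − 0.64)/(1 − 0.0916) = 0.071 × 0.3963 = 0.0281 km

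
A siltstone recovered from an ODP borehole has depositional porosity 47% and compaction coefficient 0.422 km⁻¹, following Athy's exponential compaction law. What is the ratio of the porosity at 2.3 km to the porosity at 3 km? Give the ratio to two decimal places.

φ(z₁)/φ(z₂) = e^(−k·z₁)/e^(−k·z₂) = e^{k(z₂−z₁)}
= exp(0.422 × 0.7) = exp(0.2954) = 1.3437

1.34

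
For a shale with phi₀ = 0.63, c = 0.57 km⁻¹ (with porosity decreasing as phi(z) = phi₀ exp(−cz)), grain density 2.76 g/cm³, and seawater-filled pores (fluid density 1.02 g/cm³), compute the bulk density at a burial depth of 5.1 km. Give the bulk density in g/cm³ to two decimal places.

2.70 g/cm³

Porosity at depth: phi = 0.63·exp(−0.57×5.1) = 0.63×0.0546 = 0.0344
Bulk density: ρ_b = (1−phi)ρ_g + phi·ρ_f = 0.9656×2.76 + 0.0344×1.02
       = 2.665 + 0.035 = 2.700 g/cm³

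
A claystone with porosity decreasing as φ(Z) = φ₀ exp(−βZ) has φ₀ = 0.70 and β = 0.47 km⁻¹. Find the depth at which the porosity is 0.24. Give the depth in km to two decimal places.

2.28 km

Invert Athy's law: Z = ln(φ₀/φ) / β
Z = ln(0.7/0.24) / 0.47 = ln(2.917) / 0.47 = 1.0704 / 0.47 = 2.278 km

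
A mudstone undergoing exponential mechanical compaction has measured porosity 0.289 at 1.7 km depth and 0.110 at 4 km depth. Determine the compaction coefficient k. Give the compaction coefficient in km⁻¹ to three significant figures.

0.420 km⁻¹

Athy: n(z) = n₀ e^(−kz) ⇒ n₁/n₂ = e^{k(z₂−z₁)} ⇒ k = ln(n₁/n₂)/(z₂−z₁)
k = ln(0.289/0.11) / (4 − 1.7) = ln(2.627) / 2.3 = 0.9659 / 2.3 = 0.42 km⁻¹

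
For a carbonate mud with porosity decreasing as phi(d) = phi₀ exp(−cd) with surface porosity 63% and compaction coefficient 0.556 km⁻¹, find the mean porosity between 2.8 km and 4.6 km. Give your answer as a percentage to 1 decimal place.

⟨phi⟩ = (1/(d₂−d₁)) ∫ phi₀ e^(−cd) dd = phi₀·(e^(−c·d₁) − e^(−c·d₂)) / (c·(d₂−d₁))
e^(−0.556×2.8) = 0.2108; e^(−0.556×4.6) = 0.0775
⟨phi⟩ = 0.63 × (0.2108 − 0.0775) / (0.556 × 1.8) = 0.63 × 0.1332 = 0.0839

8.4%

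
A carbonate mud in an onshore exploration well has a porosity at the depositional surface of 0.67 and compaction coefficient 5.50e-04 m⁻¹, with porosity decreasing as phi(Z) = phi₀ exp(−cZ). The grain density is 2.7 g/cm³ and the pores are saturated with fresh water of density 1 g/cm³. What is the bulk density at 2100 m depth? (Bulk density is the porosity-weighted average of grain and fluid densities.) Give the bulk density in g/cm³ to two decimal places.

Working in km (1 km = 1000 m; c in km⁻¹ = c in m⁻¹ × 1000):
Porosity at depth: phi = 0.67·exp(−0.55×2.1) = 0.67×0.3151 = 0.2111
Bulk density: ρ_b = (1−phi)ρ_g + phi·ρ_f = 0.7889×2.7 + 0.2111×1
       = 2.130 + 0.211 = 2.341 g/cm³

2.34 g/cm³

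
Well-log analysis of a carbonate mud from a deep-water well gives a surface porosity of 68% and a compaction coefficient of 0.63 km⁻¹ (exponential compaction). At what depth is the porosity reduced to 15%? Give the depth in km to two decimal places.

2.40 km

Invert Athy's law: d = ln(phi₀/phi) / k
d = ln(0.68/0.15) / 0.63 = ln(4.533) / 0.63 = 1.5115 / 0.63 = 2.399 km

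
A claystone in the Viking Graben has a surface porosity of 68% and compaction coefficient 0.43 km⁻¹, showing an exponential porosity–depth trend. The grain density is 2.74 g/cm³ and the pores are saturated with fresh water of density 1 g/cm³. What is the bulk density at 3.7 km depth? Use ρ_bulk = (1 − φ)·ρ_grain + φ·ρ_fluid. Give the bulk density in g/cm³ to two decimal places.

2.50 g/cm³

Porosity at depth: phi = 0.68·exp(−0.43×3.7) = 0.68×0.2037 = 0.1385
Bulk density: ρ_b = (1−phi)ρ_g + phi·ρ_f = 0.8615×2.74 + 0.1385×1
       = 2.360 + 0.139 = 2.499 g/cm³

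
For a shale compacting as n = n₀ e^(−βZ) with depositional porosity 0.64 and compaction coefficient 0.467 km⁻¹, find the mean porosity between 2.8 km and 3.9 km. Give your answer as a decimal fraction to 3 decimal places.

⟨n⟩ = (1/(Z₂−Z₁)) ∫ n₀ e^(−βZ) dZ = n₀·(e^(−β·Z₁) − e^(−β·Z₂)) / (β·(Z₂−Z₁))
e^(−0.467×2.8) = 0.2705; e^(−0.467×3.9) = 0.1618
⟨n⟩ = 0.64 × (0.2705 − 0.1618) / (0.467 × 1.1) = 0.64 × 0.2115 = 0.1354

0.135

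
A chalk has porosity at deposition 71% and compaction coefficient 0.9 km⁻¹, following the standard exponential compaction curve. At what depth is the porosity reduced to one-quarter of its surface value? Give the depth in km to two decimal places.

1.54 km

φ/φ₀ = 1/4 ⇒ exp(−β·d) = 1/4 ⇒ d = ln(4) / β
d = 1.3863 / 0.9 = 1.540 km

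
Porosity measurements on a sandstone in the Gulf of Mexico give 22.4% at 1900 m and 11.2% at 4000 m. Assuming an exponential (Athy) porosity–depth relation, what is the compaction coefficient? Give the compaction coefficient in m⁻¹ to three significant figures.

Working in km (1 km = 1000 m; c in km⁻¹ = c in m⁻¹ × 1000):
Athy: n(Z) = n₀ e^(−cZ) ⇒ n₁/n₂ = e^{c(Z₂−Z₁)} ⇒ c = ln(n₁/n₂)/(Z₂−Z₁)
c = ln(0.224/0.112) / (4 − 1.9) = ln(2) / 2.1 = 0.6931 / 2.1 = 0.3301 km⁻¹

0.000330 m⁻¹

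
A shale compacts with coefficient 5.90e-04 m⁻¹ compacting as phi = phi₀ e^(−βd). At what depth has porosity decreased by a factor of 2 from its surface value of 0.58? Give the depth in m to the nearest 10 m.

1170 m

Working in km (1 km = 1000 m; β in km⁻¹ = β in m⁻¹ × 1000):
phi/phi₀ = 1/2 ⇒ exp(−β·d) = 1/2 ⇒ d = ln(2) / β
d = 0.6931 / 0.59 = 1.175 km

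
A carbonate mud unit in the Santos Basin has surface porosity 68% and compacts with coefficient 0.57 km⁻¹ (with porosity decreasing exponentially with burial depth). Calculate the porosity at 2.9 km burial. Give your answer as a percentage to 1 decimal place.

φ = φ₀·exp(−β·d) = 0.68 × exp(−0.57 × 2.9) = 0.68 × exp(−1.653)
  = 0.68 × 0.1915 = 0.1302

13.0%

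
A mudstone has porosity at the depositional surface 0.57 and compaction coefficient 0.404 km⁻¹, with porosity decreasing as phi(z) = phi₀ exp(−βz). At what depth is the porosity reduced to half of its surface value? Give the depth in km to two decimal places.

phi/phi₀ = 1/2 ⇒ exp(−β·z) = 1/2 ⇒ z = ln(2) / β
z = 0.6931 / 0.404 = 1.716 km

1.72 km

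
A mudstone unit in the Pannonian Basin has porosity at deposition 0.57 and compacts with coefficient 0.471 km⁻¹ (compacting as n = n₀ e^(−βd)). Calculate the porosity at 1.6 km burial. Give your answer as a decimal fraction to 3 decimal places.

0.268

n = n₀·exp(−β·d) = 0.57 × exp(−0.471 × 1.6) = 0.57 × exp(−0.7536)
  = 0.57 × 0.4707 = 0.2683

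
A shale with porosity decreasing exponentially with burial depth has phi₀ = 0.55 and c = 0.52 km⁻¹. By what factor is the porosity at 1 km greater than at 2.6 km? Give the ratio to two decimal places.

phi(d₁)/phi(d₂) = e^(−c·d₁)/e^(−c·d₂) = e^{c(d₂−d₁)}
= exp(0.52 × 1.6) = exp(0.832) = 2.2979

2.30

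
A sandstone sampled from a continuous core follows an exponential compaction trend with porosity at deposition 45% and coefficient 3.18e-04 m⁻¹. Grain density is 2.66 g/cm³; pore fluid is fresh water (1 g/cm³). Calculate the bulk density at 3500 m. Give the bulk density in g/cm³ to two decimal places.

Working in km (1 km = 1000 m; k in km⁻¹ = k in m⁻¹ × 1000):
Porosity at depth: phi = 0.45·exp(−0.318×3.5) = 0.45×0.3286 = 0.1479
Bulk density: ρ_b = (1−phi)ρ_g + phi·ρ_f = 0.8521×2.66 + 0.1479×1
       = 2.267 + 0.148 = 2.415 g/cm³

2.41 g/cm³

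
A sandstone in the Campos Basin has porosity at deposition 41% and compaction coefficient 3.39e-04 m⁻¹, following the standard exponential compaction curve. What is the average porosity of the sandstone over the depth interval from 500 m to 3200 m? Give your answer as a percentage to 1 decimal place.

22.7%

Working in km (1 km = 1000 m; c in km⁻¹ = c in m⁻¹ × 1000):
⟨phi⟩ = (1/(z₂−z₁)) ∫ phi₀ e^(−cz) dz = phi₀·(e^(−c·z₁) − e^(−c·z₂)) / (c·(z₂−z₁))
e^(−0.339×0.5) = 0.8441; e^(−0.339×3.2) = 0.3380
⟨phi⟩ = 0.41 × (0.8441 − 0.3380) / (0.339 × 2.7) = 0.41 × 0.5530 = 0.2267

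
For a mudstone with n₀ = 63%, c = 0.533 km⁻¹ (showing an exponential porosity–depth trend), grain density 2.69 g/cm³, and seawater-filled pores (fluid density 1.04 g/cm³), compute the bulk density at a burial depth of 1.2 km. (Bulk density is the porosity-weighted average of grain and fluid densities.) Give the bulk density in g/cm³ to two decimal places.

Porosity at depth: n = 0.63·exp(−0.533×1.2) = 0.63×0.5275 = 0.3323
Bulk density: ρ_b = (1−n)ρ_g + n·ρ_f = 0.6677×2.69 + 0.3323×1.04
       = 1.796 + 0.346 = 2.142 g/cm³

2.14 g/cm³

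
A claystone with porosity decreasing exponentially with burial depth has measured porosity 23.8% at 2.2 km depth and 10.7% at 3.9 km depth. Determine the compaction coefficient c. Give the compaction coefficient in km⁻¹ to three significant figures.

0.470 km⁻¹

Athy: φ(Z) = φ₀ e^(−cZ) ⇒ φ₁/φ₂ = e^{c(Z₂−Z₁)} ⇒ c = ln(φ₁/φ₂)/(Z₂−Z₁)
c = ln(0.238/0.107) / (3.9 − 2.2) = ln(2.224) / 1.7 = 0.7994 / 1.7 = 0.4703 km⁻¹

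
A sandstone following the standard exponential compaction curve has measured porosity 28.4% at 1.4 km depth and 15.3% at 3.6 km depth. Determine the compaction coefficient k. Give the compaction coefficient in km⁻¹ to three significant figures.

Athy: phi(z) = phi₀ e^(−kz) ⇒ phi₁/phi₂ = e^{k(z₂−z₁)} ⇒ k = ln(phi₁/phi₂)/(z₂−z₁)
k = ln(0.284/0.153) / (3.6 − 1.4) = ln(1.856) / 2.2 = 0.6185 / 2.2 = 0.2812 km⁻¹

0.281 km⁻¹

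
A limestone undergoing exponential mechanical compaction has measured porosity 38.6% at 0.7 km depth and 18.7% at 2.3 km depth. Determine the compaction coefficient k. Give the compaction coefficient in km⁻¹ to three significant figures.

0.453 km⁻¹

Athy: φ(d) = φ₀ e^(−kd) ⇒ φ₁/φ₂ = e^{k(d₂−d₁)} ⇒ k = ln(φ₁/φ₂)/(d₂−d₁)
k = ln(0.386/0.187) / (2.3 − 0.7) = ln(2.064) / 1.6 = 0.7247 / 1.6 = 0.453 km⁻¹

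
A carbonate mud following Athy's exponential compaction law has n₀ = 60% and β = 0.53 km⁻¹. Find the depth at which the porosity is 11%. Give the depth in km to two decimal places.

Invert Athy's law: z = ln(n₀/n) / β
z = ln(0.6/0.11) / 0.53 = ln(5.455) / 0.53 = 1.6964 / 0.53 = 3.201 km

3.20 km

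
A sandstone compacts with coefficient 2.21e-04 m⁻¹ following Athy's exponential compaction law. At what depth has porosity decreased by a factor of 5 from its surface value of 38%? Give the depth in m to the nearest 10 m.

Working in km (1 km = 1000 m; c in km⁻¹ = c in m⁻¹ × 1000):
φ/φ₀ = 1/5 ⇒ exp(−c·z) = 1/5 ⇒ z = ln(5) / c
z = 1.6094 / 0.221 = 7.283 km

7280 m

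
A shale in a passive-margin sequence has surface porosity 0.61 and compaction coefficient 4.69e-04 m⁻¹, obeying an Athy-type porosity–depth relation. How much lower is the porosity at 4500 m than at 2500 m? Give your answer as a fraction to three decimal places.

0.115

Working in km (1 km = 1000 m; c in km⁻¹ = c in m⁻¹ × 1000):
phi(2.5) = 0.61·e^(−0.469×2.5) = 0.1889
phi(4.5) = 0.61·e^(−0.469×4.5) = 0.0739
Δphi = 0.1889 − 0.0739 = 0.1149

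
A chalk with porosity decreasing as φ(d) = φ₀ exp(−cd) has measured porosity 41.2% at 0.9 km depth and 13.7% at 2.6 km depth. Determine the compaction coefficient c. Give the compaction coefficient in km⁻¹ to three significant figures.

Athy: φ(d) = φ₀ e^(−cd) ⇒ φ₁/φ₂ = e^{c(d₂−d₁)} ⇒ c = ln(φ₁/φ₂)/(d₂−d₁)
c = ln(0.412/0.137) / (2.6 − 0.9) = ln(3.007) / 1.7 = 1.1010 / 1.7 = 0.6477 km⁻¹

0.648 km⁻¹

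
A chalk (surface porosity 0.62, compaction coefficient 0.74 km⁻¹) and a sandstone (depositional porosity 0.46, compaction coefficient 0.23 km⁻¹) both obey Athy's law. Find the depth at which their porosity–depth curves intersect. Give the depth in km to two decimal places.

Set phi₀ₐ e^(−βₐZ) = phi₀ᵦ e^(−βᵦZ) ⇒ ln(phi₀ₐ/phi₀ᵦ) = (βₐ − βᵦ)·Z
Z = ln(0.62/0.46) / (0.74 − 0.23) = 0.2985 / 0.51 = 0.585 km

0.59 km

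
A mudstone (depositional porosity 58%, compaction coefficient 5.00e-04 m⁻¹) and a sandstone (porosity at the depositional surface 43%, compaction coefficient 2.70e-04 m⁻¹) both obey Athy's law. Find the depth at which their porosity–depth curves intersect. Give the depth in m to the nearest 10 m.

Working in km (1 km = 1000 m; k in km⁻¹ = k in m⁻¹ × 1000):
Set phi₀ₐ e^(−kₐz) = phi₀ᵦ e^(−kᵦz) ⇒ ln(phi₀ₐ/phi₀ᵦ) = (kₐ − kᵦ)·z
z = ln(0.58/0.43) / (0.5 − 0.27) = 0.2992 / 0.23 = 1.301 km

1300 m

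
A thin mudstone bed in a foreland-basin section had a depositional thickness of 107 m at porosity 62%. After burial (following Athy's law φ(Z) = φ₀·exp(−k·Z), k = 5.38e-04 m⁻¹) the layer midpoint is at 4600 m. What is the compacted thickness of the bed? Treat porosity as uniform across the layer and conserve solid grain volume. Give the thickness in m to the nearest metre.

Working in km (1 km = 1000 m; k in km⁻¹ = k in m⁻¹ × 1000):
Porosity at 4.6 km: φ = 0.62·exp(−0.538×4.6) = 0.0522
Solid-volume conservation: h(1−φ) = h₀(1−φ₀) ⇒ h = h₀·(1−φ₀)/(1−φ)
h = 0.107 × (1 − 0.62)/(1 − 0.0522) = 0.107 × 0.4009 = 0.0429 km

43 m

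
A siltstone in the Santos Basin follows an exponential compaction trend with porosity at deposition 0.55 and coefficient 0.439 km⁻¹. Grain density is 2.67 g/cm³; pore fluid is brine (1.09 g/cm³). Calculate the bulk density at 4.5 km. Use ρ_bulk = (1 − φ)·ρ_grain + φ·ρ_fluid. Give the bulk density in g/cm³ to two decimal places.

2.55 g/cm³

Porosity at depth: φ = 0.55·exp(−0.439×4.5) = 0.55×0.1387 = 0.0763
Bulk density: ρ_b = (1−φ)ρ_g + φ·ρ_f = 0.9237×2.67 + 0.0763×1.09
       = 2.466 + 0.083 = 2.549 g/cm³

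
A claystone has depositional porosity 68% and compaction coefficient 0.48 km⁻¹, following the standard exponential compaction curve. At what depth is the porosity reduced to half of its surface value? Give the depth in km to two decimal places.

n/n₀ = 1/2 ⇒ exp(−k·d) = 1/2 ⇒ d = ln(2) / k
d = 0.6931 / 0.48 = 1.444 km

1.44 km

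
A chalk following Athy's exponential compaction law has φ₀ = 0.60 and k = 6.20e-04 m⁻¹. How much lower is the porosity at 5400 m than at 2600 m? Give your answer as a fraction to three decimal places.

Working in km (1 km = 1000 m; k in km⁻¹ = k in m⁻¹ × 1000):
φ(2.6) = 0.6·e^(−0.62×2.6) = 0.1197
φ(5.4) = 0.6·e^(−0.62×5.4) = 0.0211
Δφ = 0.1197 − 0.0211 = 0.0986

0.099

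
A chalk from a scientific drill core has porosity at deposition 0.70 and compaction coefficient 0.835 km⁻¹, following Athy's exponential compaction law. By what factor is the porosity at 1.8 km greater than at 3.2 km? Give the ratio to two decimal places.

n(d₁)/n(d₂) = e^(−c·d₁)/e^(−c·d₂) = e^{c(d₂−d₁)}
= exp(0.835 × 1.4) = exp(1.169) = 3.2188

3.22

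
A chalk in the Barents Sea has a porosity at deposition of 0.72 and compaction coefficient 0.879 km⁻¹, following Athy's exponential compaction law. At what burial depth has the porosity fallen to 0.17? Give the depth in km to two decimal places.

1.64 km

Invert Athy's law: Z = ln(n₀/n) / β
Z = ln(0.72/0.17) / 0.879 = ln(4.235) / 0.879 = 1.4435 / 0.879 = 1.642 km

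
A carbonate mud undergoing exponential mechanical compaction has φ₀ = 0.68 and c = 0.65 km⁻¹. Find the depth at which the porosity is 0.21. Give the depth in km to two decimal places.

Invert Athy's law: d = ln(φ₀/φ) / c
d = ln(0.68/0.21) / 0.65 = ln(3.238) / 0.65 = 1.1750 / 0.65 = 1.808 km

1.81 km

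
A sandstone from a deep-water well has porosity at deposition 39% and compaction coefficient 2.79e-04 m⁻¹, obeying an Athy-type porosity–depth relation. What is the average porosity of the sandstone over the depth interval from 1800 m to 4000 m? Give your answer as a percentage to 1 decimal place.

17.6%

Working in km (1 km = 1000 m; c in km⁻¹ = c in m⁻¹ × 1000):
⟨φ⟩ = (1/(d₂−d₁)) ∫ φ₀ e^(−cd) dd = φ₀·(e^(−c·d₁) − e^(−c·d₂)) / (c·(d₂−d₁))
e^(−0.279×1.8) = 0.6052; e^(−0.279×4) = 0.3276
⟨φ⟩ = 0.39 × (0.6052 − 0.3276) / (0.279 × 2.2) = 0.39 × 0.4523 = 0.1764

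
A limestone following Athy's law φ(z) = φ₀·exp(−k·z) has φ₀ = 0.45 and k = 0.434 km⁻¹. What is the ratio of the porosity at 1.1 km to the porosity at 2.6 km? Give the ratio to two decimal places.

1.92

φ(z₁)/φ(z₂) = e^(−k·z₁)/e^(−k·z₂) = e^{k(z₂−z₁)}
= exp(0.434 × 1.5) = exp(0.651) = 1.9175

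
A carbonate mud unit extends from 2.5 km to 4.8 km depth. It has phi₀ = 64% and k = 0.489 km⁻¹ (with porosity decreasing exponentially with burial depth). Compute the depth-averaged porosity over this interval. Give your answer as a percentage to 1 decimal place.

⟨phi⟩ = (1/(Z₂−Z₁)) ∫ phi₀ e^(−kZ) dZ = phi₀·(e^(−k·Z₁) − e^(−k·Z₂)) / (k·(Z₂−Z₁))
e^(−0.489×2.5) = 0.2945; e^(−0.489×4.8) = 0.0956
⟨phi⟩ = 0.64 × (0.2945 − 0.0956) / (0.489 × 2.3) = 0.64 × 0.1768 = 0.1132

11.3%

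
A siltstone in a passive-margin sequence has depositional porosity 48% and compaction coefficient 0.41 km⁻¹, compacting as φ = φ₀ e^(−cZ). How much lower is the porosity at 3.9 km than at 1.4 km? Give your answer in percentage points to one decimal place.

φ(1.4) = 0.48·e^(−0.41×1.4) = 0.2704
φ(3.9) = 0.48·e^(−0.41×3.9) = 0.0970
Δφ = 0.2704 − 0.0970 = 0.1734

17.3 percentage points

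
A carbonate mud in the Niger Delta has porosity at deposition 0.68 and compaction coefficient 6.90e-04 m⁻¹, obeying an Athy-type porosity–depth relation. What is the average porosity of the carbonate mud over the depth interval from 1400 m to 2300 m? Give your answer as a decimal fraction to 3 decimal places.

0.193

Working in km (1 km = 1000 m; k in km⁻¹ = k in m⁻¹ × 1000):
⟨n⟩ = (1/(d₂−d₁)) ∫ n₀ e^(−kd) dd = n₀·(e^(−k·d₁) − e^(−k·d₂)) / (k·(d₂−d₁))
e^(−0.69×1.4) = 0.3806; e^(−0.69×2.3) = 0.2045
⟨n⟩ = 0.68 × (0.3806 − 0.2045) / (0.69 × 0.9) = 0.68 × 0.2835 = 0.1928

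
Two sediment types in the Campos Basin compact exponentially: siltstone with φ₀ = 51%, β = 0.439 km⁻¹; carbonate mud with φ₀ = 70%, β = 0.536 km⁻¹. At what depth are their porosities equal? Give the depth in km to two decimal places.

3.26 km

Set φ₀ₐ e^(−βₐd) = φ₀ᵦ e^(−βᵦd) ⇒ ln(φ₀ₐ/φ₀ᵦ) = (βₐ − βᵦ)·d
d = ln(0.51/0.7) / (0.439 − 0.536) = -0.3167 / -0.097 = 3.265 km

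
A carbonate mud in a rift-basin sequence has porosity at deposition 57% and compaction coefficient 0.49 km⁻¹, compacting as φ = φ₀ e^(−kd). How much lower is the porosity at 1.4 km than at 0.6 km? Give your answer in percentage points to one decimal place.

13.8 percentage points

φ(0.6) = 0.57·e^(−0.49×0.6) = 0.4248
φ(1.4) = 0.57·e^(−0.49×1.4) = 0.2870
Δφ = 0.4248 − 0.2870 = 0.1378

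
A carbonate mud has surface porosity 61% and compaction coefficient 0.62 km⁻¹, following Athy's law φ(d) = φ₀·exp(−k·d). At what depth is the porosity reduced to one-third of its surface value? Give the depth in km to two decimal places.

1.77 km

φ/φ₀ = 1/3 ⇒ exp(−k·d) = 1/3 ⇒ d = ln(3) / k
d = 1.0986 / 0.62 = 1.772 km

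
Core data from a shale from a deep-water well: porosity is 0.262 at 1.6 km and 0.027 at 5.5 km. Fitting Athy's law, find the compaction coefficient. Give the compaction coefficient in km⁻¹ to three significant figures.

0.583 km⁻¹

Athy: phi(z) = phi₀ e^(−βz) ⇒ phi₁/phi₂ = e^{β(z₂−z₁)} ⇒ β = ln(phi₁/phi₂)/(z₂−z₁)
β = ln(0.262/0.027) / (5.5 − 1.6) = ln(9.704) / 3.9 = 2.2725 / 3.9 = 0.5827 km⁻¹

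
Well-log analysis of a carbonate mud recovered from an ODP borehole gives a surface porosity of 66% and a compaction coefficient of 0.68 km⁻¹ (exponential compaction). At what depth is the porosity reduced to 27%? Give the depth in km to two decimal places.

1.31 km

Invert Athy's law: z = ln(n₀/n) / c
z = ln(0.66/0.27) / 0.68 = ln(2.444) / 0.68 = 0.8938 / 0.68 = 1.314 km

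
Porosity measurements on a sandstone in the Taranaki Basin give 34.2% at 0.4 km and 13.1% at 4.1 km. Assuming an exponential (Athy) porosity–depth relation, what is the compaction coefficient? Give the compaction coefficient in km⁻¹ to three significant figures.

0.259 km⁻¹

Athy: n(Z) = n₀ e^(−kZ) ⇒ n₁/n₂ = e^{k(Z₂−Z₁)} ⇒ k = ln(n₁/n₂)/(Z₂−Z₁)
k = ln(0.342/0.131) / (4.1 − 0.4) = ln(2.611) / 3.7 = 0.9596 / 3.7 = 0.2594 km⁻¹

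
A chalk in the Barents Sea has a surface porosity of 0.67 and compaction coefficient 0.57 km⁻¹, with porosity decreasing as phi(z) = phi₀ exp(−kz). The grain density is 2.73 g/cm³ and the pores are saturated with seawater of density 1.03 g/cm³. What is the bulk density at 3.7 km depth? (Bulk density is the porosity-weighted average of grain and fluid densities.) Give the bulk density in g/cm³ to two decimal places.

Porosity at depth: phi = 0.67·exp(−0.57×3.7) = 0.67×0.1214 = 0.0813
Bulk density: ρ_b = (1−phi)ρ_g + phi·ρ_f = 0.9187×2.73 + 0.0813×1.03
       = 2.508 + 0.084 = 2.592 g/cm³

2.59 g/cm³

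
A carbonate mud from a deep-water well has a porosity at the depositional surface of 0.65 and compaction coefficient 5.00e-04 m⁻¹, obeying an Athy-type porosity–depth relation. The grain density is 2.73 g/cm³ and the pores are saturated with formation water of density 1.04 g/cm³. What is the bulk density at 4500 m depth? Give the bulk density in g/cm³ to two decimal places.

Working in km (1 km = 1000 m; β in km⁻¹ = β in m⁻¹ × 1000):
Porosity at depth: φ = 0.65·exp(−0.5×4.5) = 0.65×0.1054 = 0.0685
Bulk density: ρ_b = (1−φ)ρ_g + φ·ρ_f = 0.9315×2.73 + 0.0685×1.04
       = 2.543 + 0.071 = 2.614 g/cm³

2.61 g/cm³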